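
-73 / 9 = -8.11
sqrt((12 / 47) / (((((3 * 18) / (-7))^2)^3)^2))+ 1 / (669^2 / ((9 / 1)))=117649 * sqrt(141) / 582680415456+ 1 / 49729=0.00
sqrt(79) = 8.89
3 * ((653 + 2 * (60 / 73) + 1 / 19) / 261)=302688 / 40223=7.53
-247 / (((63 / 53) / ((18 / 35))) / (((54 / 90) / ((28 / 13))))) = -29.77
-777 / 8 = -97.12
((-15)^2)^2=50625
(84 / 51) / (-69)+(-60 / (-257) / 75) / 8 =-70787 / 3014610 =-0.02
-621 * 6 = -3726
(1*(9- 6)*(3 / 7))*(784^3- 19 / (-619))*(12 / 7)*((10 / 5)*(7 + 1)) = 16994009089.08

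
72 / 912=3 / 38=0.08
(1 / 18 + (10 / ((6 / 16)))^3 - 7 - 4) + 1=1023463 / 54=18953.02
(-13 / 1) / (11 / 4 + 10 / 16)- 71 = -74.85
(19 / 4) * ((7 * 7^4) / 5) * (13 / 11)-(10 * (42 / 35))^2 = 4119649 / 220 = 18725.68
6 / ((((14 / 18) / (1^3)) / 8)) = 432 / 7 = 61.71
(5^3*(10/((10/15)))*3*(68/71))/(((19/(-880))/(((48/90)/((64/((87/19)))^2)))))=-2653880625/3895912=-681.20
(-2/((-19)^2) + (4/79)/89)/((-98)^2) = -6309/12188393182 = -0.00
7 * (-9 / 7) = -9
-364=-364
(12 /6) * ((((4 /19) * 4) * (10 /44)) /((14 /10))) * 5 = 2000 /1463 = 1.37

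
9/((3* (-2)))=-3/2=-1.50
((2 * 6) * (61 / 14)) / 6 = 61 / 7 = 8.71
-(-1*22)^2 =-484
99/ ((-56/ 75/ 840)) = -111375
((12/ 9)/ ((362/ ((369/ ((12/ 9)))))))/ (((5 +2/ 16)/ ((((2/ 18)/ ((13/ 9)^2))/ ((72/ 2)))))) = 9/ 30589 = 0.00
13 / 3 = 4.33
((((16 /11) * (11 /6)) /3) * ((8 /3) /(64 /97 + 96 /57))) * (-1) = -3686 /3645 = -1.01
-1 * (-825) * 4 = 3300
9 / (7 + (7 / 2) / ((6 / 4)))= 27 / 28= 0.96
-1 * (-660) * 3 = 1980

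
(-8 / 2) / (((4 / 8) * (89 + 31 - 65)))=-0.15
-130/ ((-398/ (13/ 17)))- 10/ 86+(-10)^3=-145449580/ 145469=-999.87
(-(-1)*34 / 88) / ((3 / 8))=34 / 33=1.03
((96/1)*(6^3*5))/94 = 51840/47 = 1102.98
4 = 4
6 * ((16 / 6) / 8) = 2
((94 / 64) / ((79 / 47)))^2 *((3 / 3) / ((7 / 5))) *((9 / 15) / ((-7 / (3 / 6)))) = -14639043 / 626296832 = -0.02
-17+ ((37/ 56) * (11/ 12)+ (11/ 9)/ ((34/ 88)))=-453451/ 34272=-13.23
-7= -7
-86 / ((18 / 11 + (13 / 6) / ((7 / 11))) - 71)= 39732 / 30473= 1.30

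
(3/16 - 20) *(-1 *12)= 951/4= 237.75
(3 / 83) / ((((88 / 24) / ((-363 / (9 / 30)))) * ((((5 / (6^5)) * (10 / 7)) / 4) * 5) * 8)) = -2694384 / 2075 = -1298.50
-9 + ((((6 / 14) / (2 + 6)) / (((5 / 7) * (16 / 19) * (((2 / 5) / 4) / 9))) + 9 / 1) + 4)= 769 / 64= 12.02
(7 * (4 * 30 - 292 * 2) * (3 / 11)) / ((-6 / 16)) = 2362.18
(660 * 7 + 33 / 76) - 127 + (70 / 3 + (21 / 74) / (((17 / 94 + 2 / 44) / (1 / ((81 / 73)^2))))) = 3250690500881 / 719531748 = 4517.79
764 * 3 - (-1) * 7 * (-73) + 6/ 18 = 5344/ 3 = 1781.33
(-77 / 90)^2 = 5929 / 8100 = 0.73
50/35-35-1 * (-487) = 3174/7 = 453.43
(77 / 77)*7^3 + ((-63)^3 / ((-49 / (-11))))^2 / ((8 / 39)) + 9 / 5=614428183147 / 40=15360704578.68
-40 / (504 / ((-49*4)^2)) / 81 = -27440 / 729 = -37.64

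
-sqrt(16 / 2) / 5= -2 * sqrt(2) / 5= -0.57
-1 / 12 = -0.08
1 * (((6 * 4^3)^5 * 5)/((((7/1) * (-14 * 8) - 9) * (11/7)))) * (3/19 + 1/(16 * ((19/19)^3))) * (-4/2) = 2447422689116160/165737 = 14766905936.01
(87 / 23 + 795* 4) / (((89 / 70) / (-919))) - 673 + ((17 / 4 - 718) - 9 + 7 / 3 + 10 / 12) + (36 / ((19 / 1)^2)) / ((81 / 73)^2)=-2302659.19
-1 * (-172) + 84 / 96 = 1383 / 8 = 172.88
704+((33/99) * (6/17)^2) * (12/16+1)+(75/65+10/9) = 23883394/33813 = 706.34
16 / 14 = 8 / 7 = 1.14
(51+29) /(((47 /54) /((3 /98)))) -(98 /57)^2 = -1064492 /7482447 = -0.14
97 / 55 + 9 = 592 / 55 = 10.76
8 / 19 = 0.42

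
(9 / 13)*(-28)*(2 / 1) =-504 / 13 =-38.77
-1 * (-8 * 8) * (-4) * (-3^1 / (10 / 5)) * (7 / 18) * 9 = 1344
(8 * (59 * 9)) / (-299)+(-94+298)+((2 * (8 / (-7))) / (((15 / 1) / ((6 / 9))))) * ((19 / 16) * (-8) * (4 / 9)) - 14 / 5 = 158870702 / 847665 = 187.42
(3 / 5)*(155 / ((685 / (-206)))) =-19158 / 685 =-27.97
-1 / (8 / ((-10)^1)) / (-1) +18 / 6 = 7 / 4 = 1.75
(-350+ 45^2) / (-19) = -88.16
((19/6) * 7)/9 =133/54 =2.46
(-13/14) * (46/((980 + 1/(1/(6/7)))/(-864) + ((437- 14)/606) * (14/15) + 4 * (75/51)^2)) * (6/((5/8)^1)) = -180973668096/3604295759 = -50.21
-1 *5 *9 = -45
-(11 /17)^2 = -121 /289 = -0.42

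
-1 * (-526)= 526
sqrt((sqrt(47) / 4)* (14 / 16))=sqrt(14)* 47^(1 / 4) / 8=1.22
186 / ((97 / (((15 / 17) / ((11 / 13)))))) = 36270 / 18139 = 2.00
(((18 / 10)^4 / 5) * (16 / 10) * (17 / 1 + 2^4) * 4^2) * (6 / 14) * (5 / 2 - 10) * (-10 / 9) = 27713664 / 4375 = 6334.55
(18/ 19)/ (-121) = -18/ 2299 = -0.01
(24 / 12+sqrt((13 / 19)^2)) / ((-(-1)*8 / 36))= 459 / 38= 12.08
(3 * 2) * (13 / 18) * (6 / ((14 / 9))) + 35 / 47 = 5744 / 329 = 17.46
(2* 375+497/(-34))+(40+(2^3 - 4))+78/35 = 930117/1190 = 781.61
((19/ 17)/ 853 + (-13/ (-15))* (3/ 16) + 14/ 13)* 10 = 18711549/ 1508104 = 12.41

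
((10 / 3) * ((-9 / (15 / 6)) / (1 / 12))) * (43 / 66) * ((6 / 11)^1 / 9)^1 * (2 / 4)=-344 / 121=-2.84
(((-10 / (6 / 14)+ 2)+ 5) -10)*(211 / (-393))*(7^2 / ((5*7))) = 116683 / 5895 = 19.79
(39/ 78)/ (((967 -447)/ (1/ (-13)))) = -1/ 13520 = -0.00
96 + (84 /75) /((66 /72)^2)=294432 /3025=97.33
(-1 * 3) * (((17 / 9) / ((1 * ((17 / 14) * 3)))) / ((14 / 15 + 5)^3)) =-5250 / 704969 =-0.01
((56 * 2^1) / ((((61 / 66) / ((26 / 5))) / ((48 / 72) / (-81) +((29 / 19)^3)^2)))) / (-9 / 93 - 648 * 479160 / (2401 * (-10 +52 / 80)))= 11709228613819940851648 / 20340329861805632040645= 0.58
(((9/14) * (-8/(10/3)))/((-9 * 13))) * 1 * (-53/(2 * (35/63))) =-1431/2275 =-0.63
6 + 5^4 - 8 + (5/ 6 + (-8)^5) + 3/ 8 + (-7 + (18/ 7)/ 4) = -5401225/ 168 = -32150.15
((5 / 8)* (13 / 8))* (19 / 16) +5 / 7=1.92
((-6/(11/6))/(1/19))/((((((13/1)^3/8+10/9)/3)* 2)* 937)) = -73872/204624871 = -0.00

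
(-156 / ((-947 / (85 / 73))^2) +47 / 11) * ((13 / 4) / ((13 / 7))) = 1572235521269 / 210280187084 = 7.48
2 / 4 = 1 / 2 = 0.50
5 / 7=0.71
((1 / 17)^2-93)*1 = -26876 / 289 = -93.00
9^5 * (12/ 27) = 26244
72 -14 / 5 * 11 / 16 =2803 / 40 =70.08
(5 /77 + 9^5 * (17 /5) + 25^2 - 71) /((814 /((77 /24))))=3229519 /4070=793.49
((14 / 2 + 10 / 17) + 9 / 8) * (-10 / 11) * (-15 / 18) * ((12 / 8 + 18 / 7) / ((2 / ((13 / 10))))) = 1463475 / 83776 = 17.47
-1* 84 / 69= -28 / 23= -1.22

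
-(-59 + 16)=43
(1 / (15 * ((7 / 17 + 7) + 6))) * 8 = 34 / 855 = 0.04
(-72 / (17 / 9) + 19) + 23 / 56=-17809 / 952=-18.71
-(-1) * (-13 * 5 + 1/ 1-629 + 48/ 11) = -7575/ 11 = -688.64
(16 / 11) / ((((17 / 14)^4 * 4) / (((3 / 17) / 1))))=460992 / 15618427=0.03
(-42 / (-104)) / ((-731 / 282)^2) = 417501 / 6946693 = 0.06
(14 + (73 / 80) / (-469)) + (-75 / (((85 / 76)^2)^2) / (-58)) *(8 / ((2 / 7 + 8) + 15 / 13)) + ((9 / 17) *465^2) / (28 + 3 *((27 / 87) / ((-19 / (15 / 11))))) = 15987090251744453388027 / 3887186821167000400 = 4112.77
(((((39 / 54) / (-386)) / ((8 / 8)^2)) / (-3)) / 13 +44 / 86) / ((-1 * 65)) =-0.01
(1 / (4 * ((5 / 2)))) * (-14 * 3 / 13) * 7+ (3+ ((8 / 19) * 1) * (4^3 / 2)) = 17552 / 1235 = 14.21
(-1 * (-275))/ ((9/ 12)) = 1100/ 3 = 366.67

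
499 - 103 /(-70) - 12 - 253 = 16483 /70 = 235.47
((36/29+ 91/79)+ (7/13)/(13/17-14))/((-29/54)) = -94590876/21592675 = -4.38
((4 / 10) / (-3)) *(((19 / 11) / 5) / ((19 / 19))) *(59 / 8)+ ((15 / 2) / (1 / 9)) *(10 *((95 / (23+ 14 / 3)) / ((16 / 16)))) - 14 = 630909857 / 273900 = 2303.43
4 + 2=6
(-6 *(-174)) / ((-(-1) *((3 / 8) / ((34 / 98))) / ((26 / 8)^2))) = 499902 / 49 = 10202.08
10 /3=3.33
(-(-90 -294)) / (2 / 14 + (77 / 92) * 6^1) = 123648 / 1663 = 74.35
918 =918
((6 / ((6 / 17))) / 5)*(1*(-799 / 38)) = -13583 / 190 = -71.49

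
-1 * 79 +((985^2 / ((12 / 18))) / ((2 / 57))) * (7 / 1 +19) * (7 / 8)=15097669961 / 16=943604372.56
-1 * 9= -9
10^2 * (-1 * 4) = -400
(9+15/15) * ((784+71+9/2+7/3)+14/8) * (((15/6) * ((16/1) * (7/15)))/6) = 725410/27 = 26867.04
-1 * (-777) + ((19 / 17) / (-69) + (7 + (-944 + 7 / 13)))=-2431876 / 15249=-159.48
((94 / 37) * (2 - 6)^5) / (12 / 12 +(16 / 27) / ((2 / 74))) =-113.47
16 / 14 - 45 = -307 / 7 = -43.86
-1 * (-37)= 37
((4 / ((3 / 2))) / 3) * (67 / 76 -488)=-74042 / 171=-432.99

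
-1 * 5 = -5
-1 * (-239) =239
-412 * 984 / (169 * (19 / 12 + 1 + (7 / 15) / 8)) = -48648960 / 53573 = -908.09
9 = 9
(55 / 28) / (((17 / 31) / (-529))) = -901945 / 476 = -1894.84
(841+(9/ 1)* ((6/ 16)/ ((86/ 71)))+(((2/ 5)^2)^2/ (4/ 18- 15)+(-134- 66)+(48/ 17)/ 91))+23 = 8427876113213/ 12638990000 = 666.82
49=49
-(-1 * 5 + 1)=4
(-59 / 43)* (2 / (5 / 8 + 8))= -944 / 2967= -0.32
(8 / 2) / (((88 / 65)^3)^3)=20711912837890625 / 79119595457216512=0.26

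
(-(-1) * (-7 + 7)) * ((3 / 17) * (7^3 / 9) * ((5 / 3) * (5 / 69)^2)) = 0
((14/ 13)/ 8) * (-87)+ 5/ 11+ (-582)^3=-112762580935/ 572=-197137379.26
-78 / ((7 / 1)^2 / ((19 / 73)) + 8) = -494 / 1243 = -0.40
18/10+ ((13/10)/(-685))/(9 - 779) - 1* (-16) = 93886113/5274500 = 17.80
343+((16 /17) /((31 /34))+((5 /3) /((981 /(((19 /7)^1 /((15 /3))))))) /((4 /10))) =344.03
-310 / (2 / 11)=-1705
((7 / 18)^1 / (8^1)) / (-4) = -7 / 576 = -0.01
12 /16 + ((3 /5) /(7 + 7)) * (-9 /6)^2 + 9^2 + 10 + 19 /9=236773 /2520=93.96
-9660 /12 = -805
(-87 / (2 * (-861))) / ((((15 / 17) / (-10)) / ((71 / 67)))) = -35003 / 57687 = -0.61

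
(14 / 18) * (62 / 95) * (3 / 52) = 217 / 7410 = 0.03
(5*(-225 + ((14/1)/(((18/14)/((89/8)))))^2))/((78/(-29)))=-208874965/7776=-26861.49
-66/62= -1.06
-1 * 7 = -7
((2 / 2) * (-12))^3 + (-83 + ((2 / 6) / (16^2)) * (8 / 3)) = -521567 / 288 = -1811.00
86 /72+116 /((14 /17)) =35797 /252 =142.05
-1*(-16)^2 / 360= -32 / 45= -0.71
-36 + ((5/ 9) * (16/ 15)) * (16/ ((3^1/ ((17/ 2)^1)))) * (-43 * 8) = -751460/ 81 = -9277.28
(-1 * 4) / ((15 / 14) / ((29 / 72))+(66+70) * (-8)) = 203 / 55081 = 0.00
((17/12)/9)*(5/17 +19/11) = 7/22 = 0.32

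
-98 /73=-1.34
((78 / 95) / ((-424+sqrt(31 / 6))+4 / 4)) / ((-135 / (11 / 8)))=0.00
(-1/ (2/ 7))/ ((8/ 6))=-21/ 8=-2.62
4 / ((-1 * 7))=-4 / 7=-0.57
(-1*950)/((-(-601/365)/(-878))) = 304446500/601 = 506566.56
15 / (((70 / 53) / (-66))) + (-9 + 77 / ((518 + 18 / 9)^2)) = -1435823461 / 1892800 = -758.57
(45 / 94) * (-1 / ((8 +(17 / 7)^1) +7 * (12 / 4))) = -63 / 4136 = -0.02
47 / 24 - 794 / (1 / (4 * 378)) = -28812625 / 24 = -1200526.04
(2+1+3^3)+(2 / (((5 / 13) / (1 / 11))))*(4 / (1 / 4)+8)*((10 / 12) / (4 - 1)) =1094 / 33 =33.15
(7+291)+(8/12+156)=1364/3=454.67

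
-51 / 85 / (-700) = 3 / 3500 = 0.00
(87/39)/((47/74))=2146/611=3.51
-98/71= -1.38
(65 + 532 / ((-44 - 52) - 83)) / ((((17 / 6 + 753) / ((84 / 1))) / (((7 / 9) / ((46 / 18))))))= 39171384 / 18670595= 2.10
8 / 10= 4 / 5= 0.80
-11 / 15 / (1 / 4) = -44 / 15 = -2.93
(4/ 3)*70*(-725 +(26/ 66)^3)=-7294595840/ 107811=-67660.96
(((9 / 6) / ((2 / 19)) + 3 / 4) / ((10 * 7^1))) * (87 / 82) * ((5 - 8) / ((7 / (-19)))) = 14877 / 8036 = 1.85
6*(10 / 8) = 7.50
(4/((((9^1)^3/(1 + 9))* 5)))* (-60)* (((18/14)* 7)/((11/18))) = -320/33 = -9.70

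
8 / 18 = 4 / 9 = 0.44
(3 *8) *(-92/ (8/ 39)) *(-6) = 64584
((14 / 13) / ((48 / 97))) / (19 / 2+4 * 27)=679 / 36660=0.02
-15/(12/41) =-205/4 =-51.25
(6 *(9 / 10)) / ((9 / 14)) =42 / 5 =8.40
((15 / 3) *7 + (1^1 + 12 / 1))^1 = 48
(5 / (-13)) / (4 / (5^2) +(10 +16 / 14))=-875 / 25714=-0.03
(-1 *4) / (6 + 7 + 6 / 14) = -14 / 47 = -0.30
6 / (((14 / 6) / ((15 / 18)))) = 15 / 7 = 2.14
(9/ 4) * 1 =9/ 4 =2.25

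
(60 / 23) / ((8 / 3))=45 / 46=0.98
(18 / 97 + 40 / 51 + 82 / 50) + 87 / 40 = 4734161 / 989400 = 4.78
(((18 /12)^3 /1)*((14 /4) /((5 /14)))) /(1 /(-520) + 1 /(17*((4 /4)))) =292383 /503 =581.28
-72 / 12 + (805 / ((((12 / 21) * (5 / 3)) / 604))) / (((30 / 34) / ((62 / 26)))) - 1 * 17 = 89681784 / 65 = 1379719.75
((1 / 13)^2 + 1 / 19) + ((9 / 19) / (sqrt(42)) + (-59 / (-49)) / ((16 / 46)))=3*sqrt(42) / 266 + 4431023 / 1258712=3.59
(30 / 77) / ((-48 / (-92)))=115 / 154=0.75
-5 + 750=745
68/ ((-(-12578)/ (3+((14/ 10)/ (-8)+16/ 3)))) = 16643/ 377340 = 0.04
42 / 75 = 14 / 25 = 0.56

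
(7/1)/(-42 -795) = -7/837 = -0.01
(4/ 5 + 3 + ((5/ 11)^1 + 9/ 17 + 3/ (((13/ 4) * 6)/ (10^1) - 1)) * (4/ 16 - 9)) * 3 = -1728954/ 17765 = -97.32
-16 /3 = -5.33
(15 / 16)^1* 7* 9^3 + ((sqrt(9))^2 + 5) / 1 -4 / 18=690889 / 144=4797.84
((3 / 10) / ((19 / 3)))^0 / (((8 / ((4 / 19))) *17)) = 1 / 646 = 0.00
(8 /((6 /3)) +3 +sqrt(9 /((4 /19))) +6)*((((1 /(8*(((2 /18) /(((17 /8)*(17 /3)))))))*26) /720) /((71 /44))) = 41327*sqrt(19) /90880 +537251 /136320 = 5.92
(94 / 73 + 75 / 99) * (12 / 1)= 19708 / 803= 24.54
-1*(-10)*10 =100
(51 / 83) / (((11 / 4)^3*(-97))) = -3264 / 10715881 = -0.00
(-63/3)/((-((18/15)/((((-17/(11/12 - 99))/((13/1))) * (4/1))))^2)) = 9710400/234120601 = 0.04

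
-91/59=-1.54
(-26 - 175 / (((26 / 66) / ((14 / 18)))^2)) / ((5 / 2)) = -2154242 / 7605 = -283.27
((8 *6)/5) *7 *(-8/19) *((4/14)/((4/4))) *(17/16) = -816/95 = -8.59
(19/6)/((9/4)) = 38/27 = 1.41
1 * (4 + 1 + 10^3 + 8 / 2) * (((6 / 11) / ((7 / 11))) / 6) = 1009 / 7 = 144.14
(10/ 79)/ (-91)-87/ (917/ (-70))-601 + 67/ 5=-2735622342/ 4708795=-580.96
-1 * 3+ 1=-2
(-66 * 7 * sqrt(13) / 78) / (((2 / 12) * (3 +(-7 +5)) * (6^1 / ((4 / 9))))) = -308 * sqrt(13) / 117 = -9.49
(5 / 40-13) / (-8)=103 / 64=1.61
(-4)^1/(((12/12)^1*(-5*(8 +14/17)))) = 0.09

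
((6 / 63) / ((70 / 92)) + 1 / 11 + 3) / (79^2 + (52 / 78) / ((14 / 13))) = 13001 / 25231745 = 0.00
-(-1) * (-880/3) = -880/3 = -293.33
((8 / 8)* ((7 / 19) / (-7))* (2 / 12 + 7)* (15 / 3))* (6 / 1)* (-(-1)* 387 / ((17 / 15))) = -3864.01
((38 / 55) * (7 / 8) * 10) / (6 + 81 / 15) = 35 / 66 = 0.53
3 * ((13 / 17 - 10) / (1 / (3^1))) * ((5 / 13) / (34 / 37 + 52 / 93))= -24310665 / 1124006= -21.63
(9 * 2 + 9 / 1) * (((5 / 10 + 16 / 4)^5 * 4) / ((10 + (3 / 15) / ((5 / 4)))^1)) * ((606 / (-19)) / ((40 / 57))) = -7246198035 / 8128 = -891510.59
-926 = -926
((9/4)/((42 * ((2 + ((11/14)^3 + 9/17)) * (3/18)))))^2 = 24980004/2197078129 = 0.01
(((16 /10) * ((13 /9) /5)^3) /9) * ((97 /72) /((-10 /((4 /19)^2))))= -1704872 /66614653125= -0.00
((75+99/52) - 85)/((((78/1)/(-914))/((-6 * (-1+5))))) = -384794/169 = -2276.89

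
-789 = -789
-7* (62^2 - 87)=-26299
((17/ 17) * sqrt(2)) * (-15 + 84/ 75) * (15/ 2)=-1041 * sqrt(2)/ 10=-147.22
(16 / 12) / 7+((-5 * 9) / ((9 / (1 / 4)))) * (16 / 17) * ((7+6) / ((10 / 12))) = -6484 / 357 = -18.16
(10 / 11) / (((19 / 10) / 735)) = 73500 / 209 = 351.67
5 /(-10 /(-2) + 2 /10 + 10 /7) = 175 /232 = 0.75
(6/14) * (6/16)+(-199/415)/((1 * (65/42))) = -225273/1510600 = -0.15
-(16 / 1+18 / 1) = -34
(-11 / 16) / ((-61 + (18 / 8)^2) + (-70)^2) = -11 / 77505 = -0.00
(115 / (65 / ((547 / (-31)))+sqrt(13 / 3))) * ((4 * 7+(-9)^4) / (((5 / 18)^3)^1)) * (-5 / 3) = 44074587985956 * sqrt(39) / 20727395+7493485708764 / 318883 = 36778489.76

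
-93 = -93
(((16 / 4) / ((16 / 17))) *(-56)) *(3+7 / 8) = -3689 / 4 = -922.25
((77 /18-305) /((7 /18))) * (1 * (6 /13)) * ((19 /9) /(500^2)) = -102847 /34125000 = -0.00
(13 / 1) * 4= 52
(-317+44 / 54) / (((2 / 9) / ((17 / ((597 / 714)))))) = -17270351 / 597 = -28928.56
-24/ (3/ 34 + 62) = -816/ 2111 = -0.39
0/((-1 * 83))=0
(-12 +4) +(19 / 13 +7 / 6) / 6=-3539 / 468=-7.56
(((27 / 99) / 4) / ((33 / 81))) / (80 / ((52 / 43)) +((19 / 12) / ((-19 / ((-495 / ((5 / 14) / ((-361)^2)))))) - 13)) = 1053 / 94707993490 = 0.00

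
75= 75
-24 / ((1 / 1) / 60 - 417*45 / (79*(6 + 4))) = 113760 / 112511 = 1.01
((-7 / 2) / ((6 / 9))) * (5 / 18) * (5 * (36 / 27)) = -175 / 18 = -9.72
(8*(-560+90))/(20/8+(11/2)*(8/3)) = -22560/103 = -219.03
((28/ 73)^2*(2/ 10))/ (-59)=-784/ 1572055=-0.00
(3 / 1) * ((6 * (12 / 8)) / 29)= 27 / 29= 0.93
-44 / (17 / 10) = -440 / 17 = -25.88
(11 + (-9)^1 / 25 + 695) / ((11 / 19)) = 335179 / 275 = 1218.83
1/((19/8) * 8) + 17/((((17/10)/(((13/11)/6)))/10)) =12383/627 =19.75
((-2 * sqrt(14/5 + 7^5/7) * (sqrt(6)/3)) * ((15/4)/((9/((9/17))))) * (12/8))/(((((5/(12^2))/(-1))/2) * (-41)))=-216 * sqrt(360570)/3485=-37.22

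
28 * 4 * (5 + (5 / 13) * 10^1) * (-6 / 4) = -19320 / 13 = -1486.15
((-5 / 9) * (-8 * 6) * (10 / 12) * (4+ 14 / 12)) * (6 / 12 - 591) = -1830550 / 27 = -67798.15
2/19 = 0.11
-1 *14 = -14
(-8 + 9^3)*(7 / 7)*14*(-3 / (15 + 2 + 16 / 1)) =-10094 / 11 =-917.64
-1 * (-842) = 842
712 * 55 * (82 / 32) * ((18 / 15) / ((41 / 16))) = 46992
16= 16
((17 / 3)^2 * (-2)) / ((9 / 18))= -1156 / 9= -128.44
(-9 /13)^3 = -729 /2197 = -0.33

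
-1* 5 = -5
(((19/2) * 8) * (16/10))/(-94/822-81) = -124944/83345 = -1.50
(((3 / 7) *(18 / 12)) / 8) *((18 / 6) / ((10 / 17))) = 459 / 1120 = 0.41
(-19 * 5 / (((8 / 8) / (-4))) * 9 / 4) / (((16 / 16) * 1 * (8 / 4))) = 855 / 2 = 427.50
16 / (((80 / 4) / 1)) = 4 / 5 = 0.80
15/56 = 0.27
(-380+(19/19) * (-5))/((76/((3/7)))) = -165/76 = -2.17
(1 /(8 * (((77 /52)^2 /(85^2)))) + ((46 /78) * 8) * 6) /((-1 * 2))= -16964261 /77077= -220.09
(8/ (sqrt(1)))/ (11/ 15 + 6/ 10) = 6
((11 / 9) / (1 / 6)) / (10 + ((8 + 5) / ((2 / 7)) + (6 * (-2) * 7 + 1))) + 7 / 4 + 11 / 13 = 1817 / 780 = 2.33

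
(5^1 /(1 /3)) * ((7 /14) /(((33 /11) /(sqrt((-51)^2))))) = 255 /2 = 127.50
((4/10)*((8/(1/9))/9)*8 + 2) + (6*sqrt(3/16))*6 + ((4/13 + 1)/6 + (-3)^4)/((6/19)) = 9*sqrt(3) + 666409/2340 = 300.38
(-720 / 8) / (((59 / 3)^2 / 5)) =-4050 / 3481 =-1.16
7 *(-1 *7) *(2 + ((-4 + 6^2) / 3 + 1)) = -2009 / 3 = -669.67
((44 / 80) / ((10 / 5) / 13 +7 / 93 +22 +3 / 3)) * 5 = 13299 / 112336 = 0.12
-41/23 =-1.78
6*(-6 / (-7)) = 36 / 7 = 5.14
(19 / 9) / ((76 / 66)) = 11 / 6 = 1.83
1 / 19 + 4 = 77 / 19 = 4.05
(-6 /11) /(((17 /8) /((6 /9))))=-0.17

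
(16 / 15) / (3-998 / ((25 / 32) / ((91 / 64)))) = -40 / 68001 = -0.00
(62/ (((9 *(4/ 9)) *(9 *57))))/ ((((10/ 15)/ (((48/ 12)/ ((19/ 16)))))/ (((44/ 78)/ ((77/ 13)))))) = 0.01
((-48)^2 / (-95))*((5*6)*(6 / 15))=-27648 / 95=-291.03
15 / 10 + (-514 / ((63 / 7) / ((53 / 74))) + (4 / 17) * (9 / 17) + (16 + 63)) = 7645195 / 192474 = 39.72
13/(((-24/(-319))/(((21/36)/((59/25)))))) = 725725/16992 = 42.71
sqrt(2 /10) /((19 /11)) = 11 * sqrt(5) /95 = 0.26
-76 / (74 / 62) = -2356 / 37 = -63.68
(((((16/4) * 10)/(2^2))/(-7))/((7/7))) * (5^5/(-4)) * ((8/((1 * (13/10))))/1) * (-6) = -41208.79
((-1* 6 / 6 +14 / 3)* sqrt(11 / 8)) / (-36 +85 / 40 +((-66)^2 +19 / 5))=110* sqrt(22) / 519111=0.00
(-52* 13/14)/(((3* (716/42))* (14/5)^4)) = -105625/6876464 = -0.02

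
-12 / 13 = -0.92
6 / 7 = 0.86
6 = 6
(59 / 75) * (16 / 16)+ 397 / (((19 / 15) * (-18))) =-47383 / 2850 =-16.63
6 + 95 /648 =6.15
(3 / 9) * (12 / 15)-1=-11 / 15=-0.73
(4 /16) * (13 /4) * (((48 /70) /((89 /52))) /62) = 507 /96565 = 0.01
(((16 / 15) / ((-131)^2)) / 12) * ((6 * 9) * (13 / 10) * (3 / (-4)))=-117 / 429025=-0.00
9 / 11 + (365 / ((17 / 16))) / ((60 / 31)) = 100031 / 561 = 178.31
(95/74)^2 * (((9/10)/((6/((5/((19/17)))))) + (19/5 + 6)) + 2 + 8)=33.74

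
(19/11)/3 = 19/33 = 0.58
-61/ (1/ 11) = -671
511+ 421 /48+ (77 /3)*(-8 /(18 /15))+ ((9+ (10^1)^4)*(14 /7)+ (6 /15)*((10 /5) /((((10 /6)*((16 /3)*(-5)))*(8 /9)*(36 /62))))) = 1466396989 /72000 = 20366.62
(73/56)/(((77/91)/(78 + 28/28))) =121.71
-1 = -1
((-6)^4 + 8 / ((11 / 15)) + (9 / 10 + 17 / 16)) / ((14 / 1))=1151807 / 12320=93.49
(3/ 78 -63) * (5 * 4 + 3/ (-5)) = -158789/ 130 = -1221.45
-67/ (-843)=67/ 843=0.08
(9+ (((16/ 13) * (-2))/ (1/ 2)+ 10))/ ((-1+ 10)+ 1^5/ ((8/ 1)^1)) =1464/ 949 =1.54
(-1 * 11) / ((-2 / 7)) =77 / 2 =38.50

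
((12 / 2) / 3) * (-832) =-1664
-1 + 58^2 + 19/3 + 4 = 10120/3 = 3373.33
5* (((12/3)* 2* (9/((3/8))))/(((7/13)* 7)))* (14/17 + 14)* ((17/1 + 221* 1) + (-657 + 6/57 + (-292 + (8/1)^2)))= -324829440/133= -2442326.62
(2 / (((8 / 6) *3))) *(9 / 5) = 9 / 10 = 0.90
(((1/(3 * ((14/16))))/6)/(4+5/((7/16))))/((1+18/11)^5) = 161051/4984209207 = 0.00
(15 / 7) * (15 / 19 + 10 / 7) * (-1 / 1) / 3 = -1475 / 931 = -1.58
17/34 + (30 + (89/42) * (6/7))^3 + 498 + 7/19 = 146216827495/4470662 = 32705.86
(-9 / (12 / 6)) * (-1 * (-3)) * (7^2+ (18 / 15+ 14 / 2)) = -3861 / 5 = -772.20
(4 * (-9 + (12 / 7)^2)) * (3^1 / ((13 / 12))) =-67.14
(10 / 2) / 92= 5 / 92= 0.05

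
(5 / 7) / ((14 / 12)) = 30 / 49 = 0.61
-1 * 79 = -79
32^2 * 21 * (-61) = -1311744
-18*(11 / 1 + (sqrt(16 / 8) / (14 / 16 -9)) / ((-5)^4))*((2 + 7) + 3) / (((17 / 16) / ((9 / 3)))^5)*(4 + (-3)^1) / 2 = -302707113984 / 1419857 + 220150628352*sqrt(2) / 57681690625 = -213190.10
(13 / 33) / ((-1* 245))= -13 / 8085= -0.00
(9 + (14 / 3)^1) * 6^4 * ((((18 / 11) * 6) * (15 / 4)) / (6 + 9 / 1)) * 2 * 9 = 8608032 / 11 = 782548.36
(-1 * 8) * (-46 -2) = 384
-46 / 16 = -23 / 8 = -2.88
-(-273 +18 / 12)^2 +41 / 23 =-6781363 / 92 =-73710.47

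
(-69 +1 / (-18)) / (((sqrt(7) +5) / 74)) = -229955 / 162 +45991 * sqrt(7) / 162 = -668.36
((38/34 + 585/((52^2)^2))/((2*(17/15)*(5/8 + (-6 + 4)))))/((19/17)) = -14573145/45416384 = -0.32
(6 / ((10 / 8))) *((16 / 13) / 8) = 0.74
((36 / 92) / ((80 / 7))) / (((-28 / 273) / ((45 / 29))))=-22113 / 42688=-0.52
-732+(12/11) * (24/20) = -40188/55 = -730.69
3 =3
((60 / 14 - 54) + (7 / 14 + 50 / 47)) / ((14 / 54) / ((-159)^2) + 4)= -21626403921 / 1796573590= -12.04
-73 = -73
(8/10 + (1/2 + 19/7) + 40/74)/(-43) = -11797/111370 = -0.11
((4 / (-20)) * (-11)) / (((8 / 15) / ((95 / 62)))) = 3135 / 496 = 6.32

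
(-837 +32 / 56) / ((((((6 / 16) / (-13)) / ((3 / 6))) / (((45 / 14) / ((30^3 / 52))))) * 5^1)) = 197899 / 11025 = 17.95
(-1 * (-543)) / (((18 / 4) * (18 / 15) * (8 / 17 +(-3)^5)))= -15385 / 37107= -0.41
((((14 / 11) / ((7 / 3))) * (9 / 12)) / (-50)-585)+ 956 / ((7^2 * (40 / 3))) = -31453071 / 53900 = -583.54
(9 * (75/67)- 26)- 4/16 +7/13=-54479/3484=-15.64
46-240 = -194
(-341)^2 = 116281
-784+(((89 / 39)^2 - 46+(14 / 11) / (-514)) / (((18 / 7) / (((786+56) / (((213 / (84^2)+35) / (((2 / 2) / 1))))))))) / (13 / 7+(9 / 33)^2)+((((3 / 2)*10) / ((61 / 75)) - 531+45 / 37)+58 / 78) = -133074008386735232998 / 89190424966875453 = -1492.02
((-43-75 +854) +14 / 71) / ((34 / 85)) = 130675 / 71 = 1840.49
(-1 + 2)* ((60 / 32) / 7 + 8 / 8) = 71 / 56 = 1.27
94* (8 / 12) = 188 / 3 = 62.67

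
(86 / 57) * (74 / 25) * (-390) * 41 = -6784024 / 95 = -71410.78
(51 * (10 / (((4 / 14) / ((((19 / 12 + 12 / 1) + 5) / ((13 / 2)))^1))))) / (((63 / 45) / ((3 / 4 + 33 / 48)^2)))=50135975 / 6656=7532.45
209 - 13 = 196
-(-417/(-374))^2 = -173889/139876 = -1.24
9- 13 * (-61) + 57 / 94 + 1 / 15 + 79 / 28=15900461 / 19740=805.49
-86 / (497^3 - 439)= -43 / 61381517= -0.00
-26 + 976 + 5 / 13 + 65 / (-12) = 147415 / 156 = 944.97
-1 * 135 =-135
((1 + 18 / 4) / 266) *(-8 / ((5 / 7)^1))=-0.23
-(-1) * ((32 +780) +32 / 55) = 44692 / 55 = 812.58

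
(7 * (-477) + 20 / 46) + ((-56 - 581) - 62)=-92864 / 23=-4037.57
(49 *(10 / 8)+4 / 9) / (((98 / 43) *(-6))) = -95503 / 21168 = -4.51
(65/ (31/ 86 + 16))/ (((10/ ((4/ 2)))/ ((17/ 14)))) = 9503/ 9849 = 0.96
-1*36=-36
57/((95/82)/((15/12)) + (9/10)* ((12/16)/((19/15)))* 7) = 355224/29023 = 12.24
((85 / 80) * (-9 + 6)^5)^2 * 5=85325805 / 256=333303.93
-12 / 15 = -4 / 5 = -0.80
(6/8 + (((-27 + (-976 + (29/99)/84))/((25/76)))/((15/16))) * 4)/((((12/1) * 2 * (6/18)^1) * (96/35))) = -40567891141/68428800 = -592.85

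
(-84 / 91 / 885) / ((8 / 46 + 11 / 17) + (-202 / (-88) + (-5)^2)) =-68816 / 1855047025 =-0.00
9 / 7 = 1.29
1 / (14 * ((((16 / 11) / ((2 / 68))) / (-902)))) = -4961 / 3808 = -1.30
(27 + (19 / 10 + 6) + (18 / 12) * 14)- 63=-71 / 10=-7.10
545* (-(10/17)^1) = -5450/17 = -320.59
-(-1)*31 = 31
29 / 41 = 0.71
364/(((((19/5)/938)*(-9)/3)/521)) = -889430360/57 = -15604041.40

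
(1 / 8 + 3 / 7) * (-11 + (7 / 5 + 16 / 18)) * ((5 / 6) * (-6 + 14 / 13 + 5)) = -217 / 702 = -0.31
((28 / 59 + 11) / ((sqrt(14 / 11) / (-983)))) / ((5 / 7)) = -665491 *sqrt(154) / 590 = -13997.50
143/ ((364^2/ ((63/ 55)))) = 9/ 7280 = 0.00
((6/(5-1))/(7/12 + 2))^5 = 1889568/28629151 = 0.07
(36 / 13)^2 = 1296 / 169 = 7.67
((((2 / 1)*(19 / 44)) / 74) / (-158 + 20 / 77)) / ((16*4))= -133 / 115046912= -0.00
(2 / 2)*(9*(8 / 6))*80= 960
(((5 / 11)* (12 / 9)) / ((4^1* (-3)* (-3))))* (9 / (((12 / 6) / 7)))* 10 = 175 / 33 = 5.30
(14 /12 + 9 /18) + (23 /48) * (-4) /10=59 /40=1.48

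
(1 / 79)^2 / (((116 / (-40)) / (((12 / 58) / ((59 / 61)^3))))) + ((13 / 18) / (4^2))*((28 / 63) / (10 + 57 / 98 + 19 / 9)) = 681177487740863 / 434443007981998980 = 0.00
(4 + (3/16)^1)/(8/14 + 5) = 469/624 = 0.75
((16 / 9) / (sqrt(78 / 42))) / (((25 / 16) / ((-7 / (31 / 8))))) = -14336 * sqrt(91) / 90675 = -1.51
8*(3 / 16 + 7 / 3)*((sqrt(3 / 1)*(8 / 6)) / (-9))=-242*sqrt(3) / 81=-5.17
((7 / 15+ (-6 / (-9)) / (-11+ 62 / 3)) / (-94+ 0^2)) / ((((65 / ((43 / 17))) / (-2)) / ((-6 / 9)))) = -20038 / 67775175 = -0.00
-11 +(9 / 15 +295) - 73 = 1058 / 5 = 211.60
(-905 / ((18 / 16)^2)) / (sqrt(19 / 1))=-164.05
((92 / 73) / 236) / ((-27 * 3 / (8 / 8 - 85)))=644 / 116289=0.01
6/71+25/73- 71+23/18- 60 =-12062471/93294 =-129.30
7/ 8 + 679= 5439/ 8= 679.88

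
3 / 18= 1 / 6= 0.17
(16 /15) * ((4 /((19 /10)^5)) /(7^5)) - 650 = -81150800711350 /124847387679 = -650.00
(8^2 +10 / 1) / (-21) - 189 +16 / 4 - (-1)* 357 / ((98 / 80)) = 2161 / 21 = 102.90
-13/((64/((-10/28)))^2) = -325/802816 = -0.00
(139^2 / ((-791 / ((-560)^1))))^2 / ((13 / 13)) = 2389126662400 / 12769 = 187103662.18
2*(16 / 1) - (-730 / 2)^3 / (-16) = -48626613 / 16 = -3039163.31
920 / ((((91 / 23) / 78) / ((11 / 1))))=1396560 / 7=199508.57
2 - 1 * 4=-2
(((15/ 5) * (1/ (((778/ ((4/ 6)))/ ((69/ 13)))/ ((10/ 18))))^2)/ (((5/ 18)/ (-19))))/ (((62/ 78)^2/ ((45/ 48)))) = -2261475/ 1163355848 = -0.00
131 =131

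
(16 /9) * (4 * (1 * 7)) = 448 /9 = 49.78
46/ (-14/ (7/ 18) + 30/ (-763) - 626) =-17549/ 252568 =-0.07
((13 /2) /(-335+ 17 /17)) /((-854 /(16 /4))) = 13 /142618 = 0.00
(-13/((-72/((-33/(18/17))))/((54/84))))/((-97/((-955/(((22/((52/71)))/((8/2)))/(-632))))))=433506970/144627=2997.41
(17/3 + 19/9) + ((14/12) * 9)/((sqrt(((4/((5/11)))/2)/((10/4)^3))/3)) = 70/9 + 1575 * sqrt(11)/88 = 67.14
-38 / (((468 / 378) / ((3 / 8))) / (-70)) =41895 / 52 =805.67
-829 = -829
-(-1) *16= 16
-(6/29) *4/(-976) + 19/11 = 67255/38918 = 1.73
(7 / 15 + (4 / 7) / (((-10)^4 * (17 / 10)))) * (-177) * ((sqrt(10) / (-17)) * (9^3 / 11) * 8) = 7166148732 * sqrt(10) / 2781625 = 8146.80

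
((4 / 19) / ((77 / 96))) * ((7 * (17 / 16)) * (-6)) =-2448 / 209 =-11.71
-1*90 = -90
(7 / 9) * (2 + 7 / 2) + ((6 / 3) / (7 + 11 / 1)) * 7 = 91 / 18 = 5.06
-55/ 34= -1.62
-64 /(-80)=4 /5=0.80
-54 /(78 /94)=-65.08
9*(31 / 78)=3.58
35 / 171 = 0.20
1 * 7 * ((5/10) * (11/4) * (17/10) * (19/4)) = 24871/320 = 77.72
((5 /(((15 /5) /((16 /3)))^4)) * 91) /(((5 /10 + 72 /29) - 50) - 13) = -1729495040 /22838841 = -75.73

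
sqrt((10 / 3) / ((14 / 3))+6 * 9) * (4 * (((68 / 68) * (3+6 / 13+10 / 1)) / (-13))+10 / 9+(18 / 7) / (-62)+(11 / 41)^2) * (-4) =6658785128 * sqrt(2681) / 3883780719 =88.77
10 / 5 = 2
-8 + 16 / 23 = -168 / 23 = -7.30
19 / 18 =1.06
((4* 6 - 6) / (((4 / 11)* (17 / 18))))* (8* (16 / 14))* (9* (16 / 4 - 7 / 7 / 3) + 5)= 2166912 / 119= 18209.34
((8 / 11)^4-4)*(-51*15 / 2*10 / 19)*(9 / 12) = 156255075 / 278179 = 561.71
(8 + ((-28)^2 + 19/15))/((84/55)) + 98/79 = 10364927/19908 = 520.64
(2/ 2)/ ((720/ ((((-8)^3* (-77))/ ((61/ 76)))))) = 187264/ 2745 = 68.22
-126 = -126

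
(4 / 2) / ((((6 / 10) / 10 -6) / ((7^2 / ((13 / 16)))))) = -78400 / 3861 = -20.31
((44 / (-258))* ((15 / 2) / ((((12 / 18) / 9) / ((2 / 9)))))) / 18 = -55 / 258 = -0.21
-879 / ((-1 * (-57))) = -15.42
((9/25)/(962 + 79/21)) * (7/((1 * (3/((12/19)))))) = 5292/9633475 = 0.00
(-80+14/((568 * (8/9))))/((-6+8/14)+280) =-1271879/4366784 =-0.29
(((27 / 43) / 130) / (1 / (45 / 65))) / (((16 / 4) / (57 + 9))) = 8019 / 145340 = 0.06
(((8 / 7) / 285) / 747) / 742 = 4 / 552888315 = 0.00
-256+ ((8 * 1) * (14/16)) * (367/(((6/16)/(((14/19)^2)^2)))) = 689439104/390963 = 1763.44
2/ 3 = 0.67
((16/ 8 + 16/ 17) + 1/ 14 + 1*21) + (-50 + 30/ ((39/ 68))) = 81435/ 3094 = 26.32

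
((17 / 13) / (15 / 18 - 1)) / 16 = -51 / 104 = -0.49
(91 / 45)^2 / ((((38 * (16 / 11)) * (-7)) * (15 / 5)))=-13013 / 3693600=-0.00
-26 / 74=-13 / 37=-0.35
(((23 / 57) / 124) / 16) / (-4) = -0.00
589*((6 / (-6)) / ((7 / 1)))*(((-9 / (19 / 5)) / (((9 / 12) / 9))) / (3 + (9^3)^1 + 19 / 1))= 16740 / 5257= 3.18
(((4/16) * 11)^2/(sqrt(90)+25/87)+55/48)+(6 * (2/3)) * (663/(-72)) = -38887721/1088936+2747547 * sqrt(10)/10889360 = -34.91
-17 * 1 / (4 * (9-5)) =-17 / 16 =-1.06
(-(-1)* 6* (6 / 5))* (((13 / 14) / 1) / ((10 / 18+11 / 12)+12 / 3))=8424 / 6895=1.22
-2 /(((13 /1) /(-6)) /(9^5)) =708588 /13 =54506.77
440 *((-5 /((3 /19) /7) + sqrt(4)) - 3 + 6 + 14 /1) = -89173.33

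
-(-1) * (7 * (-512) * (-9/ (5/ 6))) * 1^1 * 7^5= 3252759552/ 5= 650551910.40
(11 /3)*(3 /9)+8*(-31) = -246.78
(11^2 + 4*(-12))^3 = 389017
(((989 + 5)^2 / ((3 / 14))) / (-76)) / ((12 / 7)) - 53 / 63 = -84726101 / 2394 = -35391.02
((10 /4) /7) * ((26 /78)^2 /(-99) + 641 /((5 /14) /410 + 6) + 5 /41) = 67281004885 /1761634413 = 38.19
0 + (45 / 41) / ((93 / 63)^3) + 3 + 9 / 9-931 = -1131849792 / 1221431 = -926.66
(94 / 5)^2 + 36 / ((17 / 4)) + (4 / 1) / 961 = 147815032 / 408425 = 361.91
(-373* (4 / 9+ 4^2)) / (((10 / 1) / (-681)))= 6265654 / 15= 417710.27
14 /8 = 7 /4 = 1.75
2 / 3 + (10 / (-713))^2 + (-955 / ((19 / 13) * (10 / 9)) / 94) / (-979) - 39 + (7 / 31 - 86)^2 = 39033672257244385 / 5333280877716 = 7318.89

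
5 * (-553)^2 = 1529045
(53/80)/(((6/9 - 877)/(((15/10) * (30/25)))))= -0.00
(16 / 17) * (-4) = -64 / 17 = -3.76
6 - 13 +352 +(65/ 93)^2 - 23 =2789203/ 8649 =322.49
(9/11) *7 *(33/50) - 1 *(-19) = 1139/50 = 22.78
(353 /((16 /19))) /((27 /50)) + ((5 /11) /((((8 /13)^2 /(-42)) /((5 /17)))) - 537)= 36263309 /161568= 224.45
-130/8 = -65/4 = -16.25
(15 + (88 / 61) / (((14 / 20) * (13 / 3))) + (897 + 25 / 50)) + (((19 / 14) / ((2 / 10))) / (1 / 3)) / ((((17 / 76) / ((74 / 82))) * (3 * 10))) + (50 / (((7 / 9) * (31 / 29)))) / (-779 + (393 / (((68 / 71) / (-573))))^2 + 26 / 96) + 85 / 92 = 969601518401218931178039833 / 1057781166705875070476836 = 916.64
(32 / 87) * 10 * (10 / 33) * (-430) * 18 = -2752000 / 319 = -8626.96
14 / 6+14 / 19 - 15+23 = 631 / 57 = 11.07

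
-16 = -16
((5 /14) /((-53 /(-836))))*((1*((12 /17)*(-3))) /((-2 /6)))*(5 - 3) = 71.58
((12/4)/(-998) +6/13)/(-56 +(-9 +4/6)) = -17847/2503982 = -0.01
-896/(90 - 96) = 448/3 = 149.33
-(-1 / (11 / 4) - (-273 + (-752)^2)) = 6217545 / 11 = 565231.36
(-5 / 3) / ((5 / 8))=-2.67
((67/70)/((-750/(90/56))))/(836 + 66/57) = -1273/519596000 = -0.00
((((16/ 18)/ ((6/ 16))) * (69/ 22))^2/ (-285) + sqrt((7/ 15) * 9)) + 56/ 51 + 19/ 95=3.15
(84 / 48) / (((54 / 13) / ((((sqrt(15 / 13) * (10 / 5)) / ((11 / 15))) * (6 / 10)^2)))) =7 * sqrt(195) / 220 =0.44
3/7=0.43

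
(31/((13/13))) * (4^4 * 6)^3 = 112340238336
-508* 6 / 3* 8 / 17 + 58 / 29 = -8094 / 17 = -476.12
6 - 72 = -66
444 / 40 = 111 / 10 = 11.10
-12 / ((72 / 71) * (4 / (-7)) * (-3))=-497 / 72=-6.90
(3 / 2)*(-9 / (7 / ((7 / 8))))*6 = -81 / 8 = -10.12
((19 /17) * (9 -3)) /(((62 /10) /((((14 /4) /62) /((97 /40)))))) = 39900 /1584689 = 0.03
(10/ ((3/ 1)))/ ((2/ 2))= 10/ 3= 3.33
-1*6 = -6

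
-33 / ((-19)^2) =-33 / 361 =-0.09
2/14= 1/7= 0.14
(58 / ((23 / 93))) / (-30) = -899 / 115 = -7.82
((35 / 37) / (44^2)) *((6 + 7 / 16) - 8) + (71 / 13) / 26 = 40539101 / 193692928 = 0.21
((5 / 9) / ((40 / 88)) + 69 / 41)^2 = 1149184 / 136161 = 8.44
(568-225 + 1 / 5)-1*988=-3224 / 5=-644.80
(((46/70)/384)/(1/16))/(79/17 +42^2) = 391/25256280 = 0.00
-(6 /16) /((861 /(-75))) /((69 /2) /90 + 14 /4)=1125 /133742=0.01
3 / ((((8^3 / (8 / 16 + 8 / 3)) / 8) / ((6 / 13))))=57 / 832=0.07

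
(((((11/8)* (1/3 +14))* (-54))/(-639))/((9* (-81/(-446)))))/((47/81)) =1.76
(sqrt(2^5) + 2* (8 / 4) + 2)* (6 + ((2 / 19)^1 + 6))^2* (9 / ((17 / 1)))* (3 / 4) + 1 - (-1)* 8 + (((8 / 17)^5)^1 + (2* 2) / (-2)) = 1428300* sqrt(2) / 6137 + 182539374337 / 512568377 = 685.27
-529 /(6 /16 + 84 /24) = -4232 /31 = -136.52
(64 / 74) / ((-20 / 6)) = -48 / 185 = -0.26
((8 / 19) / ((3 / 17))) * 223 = 30328 / 57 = 532.07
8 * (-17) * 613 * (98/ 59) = -8170064/ 59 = -138475.66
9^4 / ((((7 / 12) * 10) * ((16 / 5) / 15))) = 295245 / 56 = 5272.23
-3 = -3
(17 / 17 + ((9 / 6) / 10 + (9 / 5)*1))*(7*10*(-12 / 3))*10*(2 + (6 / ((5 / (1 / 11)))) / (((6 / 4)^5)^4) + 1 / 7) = -226295772120004 / 12784876137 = -17700.27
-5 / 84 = -0.06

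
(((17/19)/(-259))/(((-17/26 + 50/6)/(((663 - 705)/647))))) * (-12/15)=-31824/1362248795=-0.00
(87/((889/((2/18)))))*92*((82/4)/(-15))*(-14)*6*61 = 13345336/1905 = 7005.43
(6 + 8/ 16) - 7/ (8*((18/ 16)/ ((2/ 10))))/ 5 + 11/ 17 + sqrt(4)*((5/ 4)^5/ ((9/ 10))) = 4536187/ 326400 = 13.90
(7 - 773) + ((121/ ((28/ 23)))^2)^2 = 59985932791425/ 614656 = 97592690.53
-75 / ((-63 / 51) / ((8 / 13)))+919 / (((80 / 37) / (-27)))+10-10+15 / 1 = -83164171 / 7280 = -11423.65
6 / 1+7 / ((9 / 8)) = 12.22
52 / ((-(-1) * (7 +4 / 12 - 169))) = -156 / 485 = -0.32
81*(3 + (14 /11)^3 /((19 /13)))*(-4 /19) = -36138636 /480491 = -75.21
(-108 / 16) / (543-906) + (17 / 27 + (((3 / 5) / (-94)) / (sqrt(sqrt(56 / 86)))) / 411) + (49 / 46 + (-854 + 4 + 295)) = -166298021 / 300564-sqrt(2) *43^(1 / 4) *7^(3 / 4) / 901460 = -553.29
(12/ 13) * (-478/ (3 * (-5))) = 1912/ 65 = 29.42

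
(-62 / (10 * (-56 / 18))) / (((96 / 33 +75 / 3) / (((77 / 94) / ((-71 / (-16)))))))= 67518 / 5122295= 0.01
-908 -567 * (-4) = 1360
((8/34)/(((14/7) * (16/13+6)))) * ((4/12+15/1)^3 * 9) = 1265368/2397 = 527.90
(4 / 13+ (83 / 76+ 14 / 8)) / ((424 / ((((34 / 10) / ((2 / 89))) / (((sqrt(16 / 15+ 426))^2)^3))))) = 397275975 / 27531103102454848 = 0.00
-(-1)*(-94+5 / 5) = -93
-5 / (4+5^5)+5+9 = 43801 / 3129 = 14.00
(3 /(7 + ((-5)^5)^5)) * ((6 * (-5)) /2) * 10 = 225 /149011611938476559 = 0.00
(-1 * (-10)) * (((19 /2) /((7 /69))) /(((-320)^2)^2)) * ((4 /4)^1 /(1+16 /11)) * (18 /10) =4807 /73400320000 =0.00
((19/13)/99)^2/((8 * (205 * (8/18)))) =361/1207308960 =0.00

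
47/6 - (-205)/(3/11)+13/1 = 1545/2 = 772.50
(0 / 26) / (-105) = 0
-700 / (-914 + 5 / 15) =2100 / 2741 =0.77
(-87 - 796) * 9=-7947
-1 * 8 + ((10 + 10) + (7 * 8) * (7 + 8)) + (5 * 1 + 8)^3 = 3049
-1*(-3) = 3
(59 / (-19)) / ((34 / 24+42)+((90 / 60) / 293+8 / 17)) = -3526548 / 49847165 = -0.07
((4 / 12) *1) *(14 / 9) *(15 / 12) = 35 / 54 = 0.65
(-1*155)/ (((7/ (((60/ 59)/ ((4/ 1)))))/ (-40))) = 93000/ 413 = 225.18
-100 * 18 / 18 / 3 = -100 / 3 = -33.33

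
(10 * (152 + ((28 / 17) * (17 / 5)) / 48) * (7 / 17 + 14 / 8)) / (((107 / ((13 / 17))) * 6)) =5813899 / 1484304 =3.92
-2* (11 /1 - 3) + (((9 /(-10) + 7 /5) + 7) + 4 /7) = -111 /14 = -7.93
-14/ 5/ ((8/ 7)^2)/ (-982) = 343/ 157120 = 0.00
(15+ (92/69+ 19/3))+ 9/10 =707/30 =23.57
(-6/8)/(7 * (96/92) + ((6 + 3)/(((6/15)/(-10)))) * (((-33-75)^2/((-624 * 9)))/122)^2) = -14463527/139604651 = -0.10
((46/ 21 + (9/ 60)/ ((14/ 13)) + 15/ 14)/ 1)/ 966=2857/ 811440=0.00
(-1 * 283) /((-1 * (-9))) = -283 /9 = -31.44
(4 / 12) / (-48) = -1 / 144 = -0.01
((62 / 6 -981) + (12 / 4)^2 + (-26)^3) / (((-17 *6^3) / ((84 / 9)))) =47.12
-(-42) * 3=126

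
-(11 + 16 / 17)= -203 / 17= -11.94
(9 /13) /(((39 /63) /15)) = 2835 /169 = 16.78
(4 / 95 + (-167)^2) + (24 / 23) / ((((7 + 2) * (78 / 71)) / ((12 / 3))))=7129802089 / 255645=27889.46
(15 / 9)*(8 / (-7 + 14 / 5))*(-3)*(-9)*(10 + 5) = -9000 / 7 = -1285.71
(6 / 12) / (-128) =-1 / 256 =-0.00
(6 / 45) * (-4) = -0.53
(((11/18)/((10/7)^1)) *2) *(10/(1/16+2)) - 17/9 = 61/27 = 2.26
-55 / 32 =-1.72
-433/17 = -25.47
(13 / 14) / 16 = 13 / 224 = 0.06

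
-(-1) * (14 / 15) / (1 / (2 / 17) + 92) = 28 / 3015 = 0.01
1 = 1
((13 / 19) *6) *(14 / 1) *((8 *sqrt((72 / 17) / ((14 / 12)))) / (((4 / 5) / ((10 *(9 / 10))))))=168480 *sqrt(357) / 323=9855.53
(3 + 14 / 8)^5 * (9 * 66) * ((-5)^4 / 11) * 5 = 408048541.26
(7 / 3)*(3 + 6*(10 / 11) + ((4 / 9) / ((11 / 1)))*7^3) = 15463 / 297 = 52.06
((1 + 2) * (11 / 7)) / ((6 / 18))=14.14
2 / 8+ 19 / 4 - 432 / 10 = -191 / 5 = -38.20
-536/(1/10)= -5360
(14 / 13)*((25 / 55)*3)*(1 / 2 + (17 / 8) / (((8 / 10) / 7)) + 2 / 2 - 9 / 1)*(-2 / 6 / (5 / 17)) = -42245 / 2288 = -18.46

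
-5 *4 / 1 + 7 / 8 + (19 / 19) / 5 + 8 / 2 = -14.92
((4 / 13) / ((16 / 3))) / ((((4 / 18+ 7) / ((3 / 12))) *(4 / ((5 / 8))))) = 27 / 86528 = 0.00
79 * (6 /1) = 474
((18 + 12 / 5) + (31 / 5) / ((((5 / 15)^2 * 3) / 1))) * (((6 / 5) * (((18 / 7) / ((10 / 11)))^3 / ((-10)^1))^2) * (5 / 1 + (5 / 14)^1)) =330459532439751 / 257357187500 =1284.05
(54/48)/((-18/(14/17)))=-7/136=-0.05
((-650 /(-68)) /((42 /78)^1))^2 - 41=15528221 /56644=274.14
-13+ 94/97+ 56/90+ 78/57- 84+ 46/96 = -124151861/1326960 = -93.56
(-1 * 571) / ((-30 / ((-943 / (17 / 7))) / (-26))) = 48999223 / 255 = 192153.82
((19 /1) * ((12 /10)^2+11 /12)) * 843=3774673 /100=37746.73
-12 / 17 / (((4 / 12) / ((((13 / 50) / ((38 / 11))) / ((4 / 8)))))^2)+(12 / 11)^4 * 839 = 66722217647157 / 56157385625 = 1188.13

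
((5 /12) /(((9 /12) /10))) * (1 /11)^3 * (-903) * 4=-60200 /3993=-15.08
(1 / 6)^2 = 1 / 36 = 0.03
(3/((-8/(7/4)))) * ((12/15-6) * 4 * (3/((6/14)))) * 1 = 95.55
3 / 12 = 1 / 4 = 0.25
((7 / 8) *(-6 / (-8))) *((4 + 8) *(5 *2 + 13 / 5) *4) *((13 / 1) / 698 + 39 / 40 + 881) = 48868832439 / 139600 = 350063.27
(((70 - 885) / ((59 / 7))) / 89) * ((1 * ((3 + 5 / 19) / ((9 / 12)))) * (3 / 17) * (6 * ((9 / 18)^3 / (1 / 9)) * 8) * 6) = -458408160 / 1696073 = -270.28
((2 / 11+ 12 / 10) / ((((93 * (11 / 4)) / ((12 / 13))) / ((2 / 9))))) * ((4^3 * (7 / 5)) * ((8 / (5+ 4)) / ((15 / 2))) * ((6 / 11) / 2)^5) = 17432576 / 981666239125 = 0.00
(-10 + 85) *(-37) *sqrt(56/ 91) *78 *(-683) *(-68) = -7886068114.23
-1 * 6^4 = -1296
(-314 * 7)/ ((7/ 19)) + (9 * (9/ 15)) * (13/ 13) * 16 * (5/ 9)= -5918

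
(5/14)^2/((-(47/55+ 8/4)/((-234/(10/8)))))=8.36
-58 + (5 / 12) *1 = -691 / 12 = -57.58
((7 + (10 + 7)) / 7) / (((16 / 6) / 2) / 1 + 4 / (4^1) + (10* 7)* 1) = 72 / 1519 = 0.05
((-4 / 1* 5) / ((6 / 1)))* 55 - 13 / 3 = -563 / 3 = -187.67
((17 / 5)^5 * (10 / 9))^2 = 8063975601796 / 31640625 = 254861.45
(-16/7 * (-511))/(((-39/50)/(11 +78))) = -5197600/39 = -133271.79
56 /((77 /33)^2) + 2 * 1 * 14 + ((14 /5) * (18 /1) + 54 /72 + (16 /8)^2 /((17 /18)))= 222937 /2380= 93.67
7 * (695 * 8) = 38920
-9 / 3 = -3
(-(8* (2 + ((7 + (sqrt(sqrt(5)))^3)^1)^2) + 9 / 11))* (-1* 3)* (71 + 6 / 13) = 515595 / 143 + 22296* (5^(3 / 4) + 7)^2 / 13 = 187105.35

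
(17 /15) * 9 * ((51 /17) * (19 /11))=2907 /55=52.85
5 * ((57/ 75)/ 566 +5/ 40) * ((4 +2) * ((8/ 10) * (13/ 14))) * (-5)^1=-278889/ 19810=-14.08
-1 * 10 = -10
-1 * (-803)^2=-644809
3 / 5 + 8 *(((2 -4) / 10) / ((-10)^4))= 3749 / 6250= 0.60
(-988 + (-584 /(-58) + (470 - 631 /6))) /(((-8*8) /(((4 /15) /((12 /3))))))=106679 /167040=0.64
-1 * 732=-732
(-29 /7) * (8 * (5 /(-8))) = 145 /7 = 20.71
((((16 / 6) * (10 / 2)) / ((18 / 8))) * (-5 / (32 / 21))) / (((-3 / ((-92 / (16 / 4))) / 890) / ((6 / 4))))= -199013.89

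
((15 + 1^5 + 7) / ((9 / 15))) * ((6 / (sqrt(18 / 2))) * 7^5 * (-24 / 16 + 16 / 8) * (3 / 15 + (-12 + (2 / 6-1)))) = -72286907 / 9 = -8031878.56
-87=-87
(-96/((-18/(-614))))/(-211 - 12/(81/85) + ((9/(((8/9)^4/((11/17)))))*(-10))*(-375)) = -3078291456/32672727683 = -0.09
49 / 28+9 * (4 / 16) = 4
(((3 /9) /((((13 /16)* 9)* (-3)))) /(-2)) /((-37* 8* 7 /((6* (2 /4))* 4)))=-0.00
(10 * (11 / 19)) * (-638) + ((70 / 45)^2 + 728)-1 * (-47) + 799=-3258470 / 1539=-2117.26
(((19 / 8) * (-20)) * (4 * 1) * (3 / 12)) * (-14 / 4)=665 / 4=166.25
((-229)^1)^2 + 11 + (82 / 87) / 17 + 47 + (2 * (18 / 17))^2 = 1320096503 / 25143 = 52503.54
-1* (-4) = 4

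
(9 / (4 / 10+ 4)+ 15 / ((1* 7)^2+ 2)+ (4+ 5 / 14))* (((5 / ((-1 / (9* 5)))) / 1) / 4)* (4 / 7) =-1972350 / 9163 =-215.25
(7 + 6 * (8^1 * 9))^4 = 37141383841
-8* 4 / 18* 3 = -16 / 3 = -5.33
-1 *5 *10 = -50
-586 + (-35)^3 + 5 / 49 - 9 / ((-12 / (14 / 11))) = -46849819 / 1078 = -43459.94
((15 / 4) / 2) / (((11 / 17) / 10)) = 1275 / 44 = 28.98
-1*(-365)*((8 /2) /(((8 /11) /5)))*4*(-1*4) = -160600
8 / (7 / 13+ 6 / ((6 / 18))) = 104 / 241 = 0.43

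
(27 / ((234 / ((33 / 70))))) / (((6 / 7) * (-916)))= -0.00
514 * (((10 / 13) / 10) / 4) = 257 / 26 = 9.88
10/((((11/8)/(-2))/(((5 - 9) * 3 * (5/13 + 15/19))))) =204.93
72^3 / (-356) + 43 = -89485 / 89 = -1005.45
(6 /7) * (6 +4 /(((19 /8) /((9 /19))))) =14724 /2527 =5.83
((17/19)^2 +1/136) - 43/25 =-1119503/1227400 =-0.91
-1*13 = -13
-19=-19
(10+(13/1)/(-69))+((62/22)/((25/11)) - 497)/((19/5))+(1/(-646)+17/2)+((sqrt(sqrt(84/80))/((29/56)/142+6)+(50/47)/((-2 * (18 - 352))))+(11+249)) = 3976 * sqrt(2) * 21^(1/4) * 5^(3/4)/238705+13612227781/92068770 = 148.02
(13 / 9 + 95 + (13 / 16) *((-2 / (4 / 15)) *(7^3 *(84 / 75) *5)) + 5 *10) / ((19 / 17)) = -14147519 / 1368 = -10341.75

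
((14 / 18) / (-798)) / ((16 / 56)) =-7 / 2052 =-0.00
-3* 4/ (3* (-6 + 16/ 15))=30/ 37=0.81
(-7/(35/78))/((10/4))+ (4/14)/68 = -37103/5950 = -6.24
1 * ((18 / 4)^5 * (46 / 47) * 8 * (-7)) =-9506889 / 94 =-101137.12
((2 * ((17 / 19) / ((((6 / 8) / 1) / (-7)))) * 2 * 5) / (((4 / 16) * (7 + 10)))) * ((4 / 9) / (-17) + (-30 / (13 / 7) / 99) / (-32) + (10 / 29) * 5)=-2420537980 / 36165987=-66.93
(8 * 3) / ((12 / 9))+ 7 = 25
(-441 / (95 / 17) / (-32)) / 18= 833 / 6080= 0.14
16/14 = 8/7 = 1.14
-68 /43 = -1.58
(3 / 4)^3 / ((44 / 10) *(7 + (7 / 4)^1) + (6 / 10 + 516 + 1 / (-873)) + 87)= 117855 / 179376736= 0.00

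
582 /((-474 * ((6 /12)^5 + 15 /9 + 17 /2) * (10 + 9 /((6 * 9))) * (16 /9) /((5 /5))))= -31428 /4717801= -0.01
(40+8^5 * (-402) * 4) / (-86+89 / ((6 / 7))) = -316145424 / 107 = -2954630.13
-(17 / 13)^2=-289 / 169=-1.71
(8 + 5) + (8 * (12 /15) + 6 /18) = 296 /15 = 19.73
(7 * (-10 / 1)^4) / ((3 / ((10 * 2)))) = 1400000 / 3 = 466666.67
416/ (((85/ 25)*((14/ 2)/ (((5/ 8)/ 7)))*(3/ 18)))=9.36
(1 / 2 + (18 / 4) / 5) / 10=7 / 50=0.14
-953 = -953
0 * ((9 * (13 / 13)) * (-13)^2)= 0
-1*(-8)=8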